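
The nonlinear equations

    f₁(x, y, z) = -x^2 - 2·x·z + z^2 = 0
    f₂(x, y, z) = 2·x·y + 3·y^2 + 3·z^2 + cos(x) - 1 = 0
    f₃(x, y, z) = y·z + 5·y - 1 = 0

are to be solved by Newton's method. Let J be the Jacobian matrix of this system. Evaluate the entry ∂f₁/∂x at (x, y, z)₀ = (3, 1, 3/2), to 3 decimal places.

∂f₁/∂x = -2·x - 2·z.
At (3, 1, 3/2) this is -9.000.

-9.000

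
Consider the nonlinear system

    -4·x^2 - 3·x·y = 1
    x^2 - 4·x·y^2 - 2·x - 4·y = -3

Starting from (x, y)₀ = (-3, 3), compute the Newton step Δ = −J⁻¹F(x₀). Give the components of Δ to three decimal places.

At (-3, 3): F = (-10.000, 114.000).
Jacobian J = [[-8·x - 3·y, -3·x], [2·x - 4·y^2 - 2, -8·x·y - 4]].
At the point, J = [[15.000, 9.000], [-44.000, 68.000]] (det J = 1416.000).
Solving J·Δ = −F gives Δ = (1.205, -0.897).

(1.205, -0.897)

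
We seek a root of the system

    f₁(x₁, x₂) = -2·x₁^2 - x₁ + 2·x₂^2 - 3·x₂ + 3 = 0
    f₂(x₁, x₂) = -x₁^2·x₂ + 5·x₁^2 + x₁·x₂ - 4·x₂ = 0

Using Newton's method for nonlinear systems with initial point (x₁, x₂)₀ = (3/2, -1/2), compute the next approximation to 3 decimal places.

At (3/2, -1/2): F = (-1.000, 13.625).
Jacobian J = [[-4·x₁ - 1, 4·x₂ - 3], [-2·x₁·x₂ + 10·x₁ + x₂, -x₁^2 + x₁ - 4]].
At the point, J = [[-7.000, -5.000], [16.000, -4.750]] (det J = 113.250).
Solving J·Δ = −F gives Δ = (-0.643, 0.701).
Then the next iterate is (x₁, x₂)₁ = (0.857, 0.201).

(0.857, 0.201)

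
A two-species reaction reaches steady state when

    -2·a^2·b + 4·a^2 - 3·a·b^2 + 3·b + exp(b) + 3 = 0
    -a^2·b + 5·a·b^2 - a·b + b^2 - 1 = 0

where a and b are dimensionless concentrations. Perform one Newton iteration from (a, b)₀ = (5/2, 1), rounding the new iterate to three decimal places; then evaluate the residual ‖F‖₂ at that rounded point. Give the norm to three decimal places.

At (5/2, 1): F = (13.71828, 3.750).
Jacobian J = [[-4·a·b + 8·a - 3·b^2, -2·a^2 - 6·a·b + exp(b) + 3], [-2·a·b + 5·b^2 - b, -a^2 + 10·a·b - a + 2·b]].
At the point, J = [[7.000, -21.78172], [-1.000, 18.250]] (det J = 105.96828).
Solving J·Δ = −F gives Δ = (-3.133, -0.377).
Then the next iterate is (a, b)₁ = (-0.633, 0.623).
Re-evaluating at (-0.633, 0.623): F = (8.57407, -1.69557), so ‖F‖₂ = 8.740.

8.740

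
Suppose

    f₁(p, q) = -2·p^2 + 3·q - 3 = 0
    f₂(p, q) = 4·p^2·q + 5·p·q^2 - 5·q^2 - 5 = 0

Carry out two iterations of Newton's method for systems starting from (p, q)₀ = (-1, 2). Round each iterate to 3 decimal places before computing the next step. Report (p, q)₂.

(0.759, 0.295)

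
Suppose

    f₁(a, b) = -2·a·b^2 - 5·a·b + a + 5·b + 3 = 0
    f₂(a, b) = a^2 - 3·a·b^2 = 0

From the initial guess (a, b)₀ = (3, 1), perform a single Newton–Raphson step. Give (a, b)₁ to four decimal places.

(1.9655, 0.8276)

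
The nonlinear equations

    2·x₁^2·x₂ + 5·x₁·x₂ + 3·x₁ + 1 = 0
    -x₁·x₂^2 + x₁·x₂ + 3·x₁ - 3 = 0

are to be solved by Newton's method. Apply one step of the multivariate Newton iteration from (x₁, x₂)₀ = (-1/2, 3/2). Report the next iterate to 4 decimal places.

At (-1/2, 3/2): F = (-3.5000, -4.1250).
Jacobian J = [[4·x₁·x₂ + 5·x₂ + 3, 2·x₁^2 + 5·x₁], [-x₂^2 + x₂ + 3, -2·x₁·x₂ + x₁]].
At the point, J = [[7.5000, -2.0000], [2.2500, 1.0000]] (det J = 12.0000).
Solving J·Δ = −F gives Δ = (0.9792, 1.9219).
Then the next iterate is (x₁, x₂)₁ = (0.4792, 3.4219).

(0.4792, 3.4219)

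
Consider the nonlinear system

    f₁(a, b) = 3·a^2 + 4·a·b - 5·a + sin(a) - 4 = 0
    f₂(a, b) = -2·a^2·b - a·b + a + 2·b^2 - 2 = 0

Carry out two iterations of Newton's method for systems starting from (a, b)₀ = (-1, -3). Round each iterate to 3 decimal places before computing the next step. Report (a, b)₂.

(-0.412, -1.297)

At (-1, -3): F = (15.15853, 18.000).
Jacobian J = [[6·a + 4·b + cos(a) - 5, 4·a], [-4·a·b - b + 1, -2·a^2 - a + 4·b]].
At the point, J = [[-22.45970, -4.000], [-8.000, -13.000]] (det J = 259.97607).
Solving J·Δ = −F gives Δ = (0.481, 1.089).
Then the next iterate is (a, b)₁ = (-0.519, -1.911).
Round to (-0.519, -1.911) and repeat: F = (2.87431, 4.82253), J = [[-14.88968, -2.076], [-1.05624, -7.66372]].
Δ = (0.107, 0.614), so (a, b)₂ = (-0.412, -1.297).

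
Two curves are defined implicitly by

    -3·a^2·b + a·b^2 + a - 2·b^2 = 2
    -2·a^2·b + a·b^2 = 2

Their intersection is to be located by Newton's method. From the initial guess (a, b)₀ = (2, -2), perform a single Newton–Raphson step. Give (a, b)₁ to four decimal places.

(1.4643, -1.2946)

At (2, -2): F = (24.0000, 22.0000).
Jacobian J = [[-6·a·b + b^2 + 1, -3·a^2 + 2·a·b - 4·b], [-4·a·b + b^2, -2·a^2 + 2·a·b]].
At the point, J = [[29.0000, -12.0000], [20.0000, -16.0000]] (det J = -224.0000).
Solving J·Δ = −F gives Δ = (-0.5357, 0.7054).
Then the next iterate is (a, b)₁ = (1.4643, -1.2946).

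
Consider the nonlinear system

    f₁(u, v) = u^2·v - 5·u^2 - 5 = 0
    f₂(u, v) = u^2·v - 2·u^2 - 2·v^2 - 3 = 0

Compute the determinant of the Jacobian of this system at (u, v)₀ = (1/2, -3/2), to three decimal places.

-39.750

J = [[2·u·v - 10·u, u^2], [2·u·v - 4·u, u^2 - 4·v]].
At the point, J = [[-6.500, 0.250], [-3.500, 6.250]].
det J = -39.750.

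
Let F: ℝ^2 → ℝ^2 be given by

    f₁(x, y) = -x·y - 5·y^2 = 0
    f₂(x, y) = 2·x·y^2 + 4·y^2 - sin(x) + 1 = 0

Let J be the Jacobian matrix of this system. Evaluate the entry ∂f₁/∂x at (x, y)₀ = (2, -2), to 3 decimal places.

2.000

∂f₁/∂x = -y.
At (2, -2) this is 2.000.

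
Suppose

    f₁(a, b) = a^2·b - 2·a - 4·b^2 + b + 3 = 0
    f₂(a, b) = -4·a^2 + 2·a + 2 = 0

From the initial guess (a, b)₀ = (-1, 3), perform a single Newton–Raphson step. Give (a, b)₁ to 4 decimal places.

At (-1, 3): F = (-25.0000, -4.0000).
Jacobian J = [[2·a·b - 2, a^2 - 8·b + 1], [-8·a + 2, 0]].
At the point, J = [[-8.0000, -22.0000], [10.0000, 0.0000]] (det J = 220.0000).
Solving J·Δ = −F gives Δ = (0.4000, -1.2818).
Then the next iterate is (a, b)₁ = (-0.6000, 1.7182).

(-0.6000, 1.7182)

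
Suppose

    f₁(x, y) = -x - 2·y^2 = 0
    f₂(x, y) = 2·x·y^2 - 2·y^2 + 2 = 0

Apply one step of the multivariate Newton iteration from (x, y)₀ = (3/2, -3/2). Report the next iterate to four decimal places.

(1.1875, -0.5521)

At (3/2, -3/2): F = (-6.0000, 4.2500).
Jacobian J = [[-1, -4·y], [2·y^2, 4·x·y - 4·y]].
At the point, J = [[-1.0000, 6.0000], [4.5000, -3.0000]] (det J = -24.0000).
Solving J·Δ = −F gives Δ = (-0.3125, 0.9479).
Then the next iterate is (x, y)₁ = (1.1875, -0.5521).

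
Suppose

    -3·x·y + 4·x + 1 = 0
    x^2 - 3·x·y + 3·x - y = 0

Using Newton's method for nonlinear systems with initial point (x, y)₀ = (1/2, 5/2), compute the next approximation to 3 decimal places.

At (1/2, 5/2): F = (-0.750, -4.500).
Jacobian J = [[-3·y + 4, -3·x], [2·x - 3·y + 3, -3·x - 1]].
At the point, J = [[-3.500, -1.500], [-3.500, -2.500]] (det J = 3.500).
Solving J·Δ = −F gives Δ = (1.393, -3.750).
Then the next iterate is (x, y)₁ = (1.893, -1.250).

(1.893, -1.250)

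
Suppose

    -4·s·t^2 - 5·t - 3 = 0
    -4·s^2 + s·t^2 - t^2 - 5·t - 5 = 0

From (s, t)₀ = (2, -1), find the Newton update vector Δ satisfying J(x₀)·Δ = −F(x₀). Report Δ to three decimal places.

(-1.073, 0.155)

At (2, -1): F = (-6.000, -15.000).
Jacobian J = [[-4·t^2, -8·s·t - 5], [-8·s + t^2, 2·s·t - 2·t - 5]].
At the point, J = [[-4.000, 11.000], [-15.000, -7.000]] (det J = 193.000).
Solving J·Δ = −F gives Δ = (-1.073, 0.155).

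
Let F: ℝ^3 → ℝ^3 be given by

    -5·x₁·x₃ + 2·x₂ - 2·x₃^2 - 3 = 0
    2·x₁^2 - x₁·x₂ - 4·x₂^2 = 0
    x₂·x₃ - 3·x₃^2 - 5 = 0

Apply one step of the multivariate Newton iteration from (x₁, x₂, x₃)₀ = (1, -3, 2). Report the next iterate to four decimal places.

At (1, -3, 2): F = (-27.0000, -31.0000, -23.0000).
Jacobian J = [[-5·x₃, 2, -5·x₁ - 4·x₃], [4·x₁ - x₂, -x₁ - 8·x₂, 0], [0, x₃, x₂ - 6·x₃]].
At the point, J = [[-10.0000, 2.0000, -13.0000], [7.0000, 23.0000, 0.0000], [0.0000, 2.0000, -15.0000]] (det J = 3478.0000).
Solving J·Δ = −F gives Δ = (-0.6653, 1.5503, -1.3266).
Then the next iterate is (x₁, x₂, x₃)₁ = (0.3347, -1.4497, 0.6734).

(0.3347, -1.4497, 0.6734)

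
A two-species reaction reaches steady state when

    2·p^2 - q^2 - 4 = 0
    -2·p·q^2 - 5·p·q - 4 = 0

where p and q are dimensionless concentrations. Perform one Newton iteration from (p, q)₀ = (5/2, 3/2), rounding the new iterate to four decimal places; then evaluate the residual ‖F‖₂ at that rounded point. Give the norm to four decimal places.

10.6377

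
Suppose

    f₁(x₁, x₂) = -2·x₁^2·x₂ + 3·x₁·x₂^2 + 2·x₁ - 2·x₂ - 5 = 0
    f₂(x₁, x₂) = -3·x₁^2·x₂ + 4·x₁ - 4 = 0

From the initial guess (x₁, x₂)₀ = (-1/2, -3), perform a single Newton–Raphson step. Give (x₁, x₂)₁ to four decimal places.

At (-1/2, -3): F = (-12.0000, -3.7500).
Jacobian J = [[-4·x₁·x₂ + 3·x₂^2 + 2, -2·x₁^2 + 6·x₁·x₂ - 2], [-6·x₁·x₂ + 4, -3·x₁^2]].
At the point, J = [[23.0000, 6.5000], [-5.0000, -0.7500]] (det J = 15.2500).
Solving J·Δ = −F gives Δ = (-2.1885, 9.5902).
Then the next iterate is (x₁, x₂)₁ = (-2.6885, 6.5902).

(-2.6885, 6.5902)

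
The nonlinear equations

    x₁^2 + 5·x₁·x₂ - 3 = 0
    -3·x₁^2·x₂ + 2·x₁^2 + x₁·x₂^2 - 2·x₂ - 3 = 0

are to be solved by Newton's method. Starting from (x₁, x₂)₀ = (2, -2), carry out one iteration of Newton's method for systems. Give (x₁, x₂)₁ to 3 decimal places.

(2.035, -0.079)

At (2, -2): F = (-19.000, 41.000).
Jacobian J = [[2·x₁ + 5·x₂, 5·x₁], [-6·x₁·x₂ + 4·x₁ + x₂^2, -3·x₁^2 + 2·x₁·x₂ - 2]].
At the point, J = [[-6.000, 10.000], [36.000, -22.000]] (det J = -228.000).
Solving J·Δ = −F gives Δ = (0.035, 1.921).
Then the next iterate is (x₁, x₂)₁ = (2.035, -0.079).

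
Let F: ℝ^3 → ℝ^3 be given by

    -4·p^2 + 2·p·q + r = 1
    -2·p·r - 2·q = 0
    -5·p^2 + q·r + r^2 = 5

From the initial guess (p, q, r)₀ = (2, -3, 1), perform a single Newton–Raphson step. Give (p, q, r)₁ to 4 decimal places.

(0.4058, -5.3913, 3.4928)

At (2, -3, 1): F = (-28.0000, 2.0000, -27.0000).
Jacobian J = [[-8·p + 2·q, 2·p, 1], [-2·r, -2, -2·p], [-10·p, r, q + 2·r]].
At the point, J = [[-22.0000, 4.0000, 1.0000], [-2.0000, -2.0000, -4.0000], [-20.0000, 1.0000, -1.0000]] (det J = 138.0000).
Solving J·Δ = −F gives Δ = (-1.5942, -2.3913, 2.4928).
Then the next iterate is (p, q, r)₁ = (0.4058, -5.3913, 3.4928).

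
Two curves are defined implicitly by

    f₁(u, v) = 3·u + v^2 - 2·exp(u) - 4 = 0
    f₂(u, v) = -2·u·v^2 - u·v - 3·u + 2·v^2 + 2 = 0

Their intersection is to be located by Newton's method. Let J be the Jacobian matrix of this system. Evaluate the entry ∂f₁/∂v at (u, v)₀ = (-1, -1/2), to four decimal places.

∂f₁/∂v = 2·v.
At (-1, -1/2) this is -1.0000.

-1.0000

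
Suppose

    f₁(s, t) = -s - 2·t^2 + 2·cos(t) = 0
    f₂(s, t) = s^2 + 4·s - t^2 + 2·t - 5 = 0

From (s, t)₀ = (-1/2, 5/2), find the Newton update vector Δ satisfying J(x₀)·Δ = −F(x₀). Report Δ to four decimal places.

At (-1/2, 5/2): F = (-13.602287, -8.0000).
Jacobian J = [[-1, -4·t - 2·sin(t)], [2·s + 4, -2·t + 2]].
At the point, J = [[-1.0000, -11.196944], [3.0000, -3.0000]] (det J = 36.590833).
Solving J·Δ = −F gives Δ = (1.3328, -1.3339).

(1.3328, -1.3339)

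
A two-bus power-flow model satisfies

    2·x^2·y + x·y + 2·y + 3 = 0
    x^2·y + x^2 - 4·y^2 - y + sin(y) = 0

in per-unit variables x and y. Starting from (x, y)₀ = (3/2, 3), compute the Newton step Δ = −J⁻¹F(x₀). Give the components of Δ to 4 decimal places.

(-0.6763, -1.5996)

At (3/2, 3): F = (27.0000, -29.858880).
Jacobian J = [[4·x·y + y, 2·x^2 + x + 2], [2·x·y + 2·x, x^2 - 8·y + cos(y) - 1]].
At the point, J = [[21.0000, 8.0000], [12.0000, -23.739992]] (det J = -594.539842).
Solving J·Δ = −F gives Δ = (-0.6763, -1.5996).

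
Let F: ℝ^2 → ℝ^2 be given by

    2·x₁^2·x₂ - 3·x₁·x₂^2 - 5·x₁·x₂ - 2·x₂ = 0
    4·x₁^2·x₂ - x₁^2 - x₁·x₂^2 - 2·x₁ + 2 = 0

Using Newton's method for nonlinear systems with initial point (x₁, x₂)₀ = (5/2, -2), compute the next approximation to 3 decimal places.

(0.936, -2.300)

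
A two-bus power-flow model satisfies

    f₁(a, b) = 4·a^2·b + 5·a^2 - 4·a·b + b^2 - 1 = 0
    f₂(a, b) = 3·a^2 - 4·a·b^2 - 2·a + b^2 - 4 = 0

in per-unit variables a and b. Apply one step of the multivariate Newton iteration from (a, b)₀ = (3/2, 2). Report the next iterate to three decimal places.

(1.027, 1.200)

At (3/2, 2): F = (20.250, -20.250).
Jacobian J = [[8·a·b + 10·a - 4·b, 4·a^2 - 4·a + 2·b], [6·a - 4·b^2 - 2, -8·a·b + 2·b]].
At the point, J = [[31.000, 7.000], [-9.000, -20.000]] (det J = -557.000).
Solving J·Δ = −F gives Δ = (-0.473, -0.800).
Then the next iterate is (a, b)₁ = (1.027, 1.200).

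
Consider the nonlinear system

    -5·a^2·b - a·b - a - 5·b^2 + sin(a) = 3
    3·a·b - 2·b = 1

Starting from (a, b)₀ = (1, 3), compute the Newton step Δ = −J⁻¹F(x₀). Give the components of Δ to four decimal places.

(-0.0201, -1.8191)

At (1, 3): F = (-66.158529, 2.0000).
Jacobian J = [[-10·a·b - b + cos(a) - 1, -5·a^2 - a - 10·b], [3·b, 3·a - 2]].
At the point, J = [[-33.459698, -36.0000], [9.0000, 1.0000]] (det J = 290.540302).
Solving J·Δ = −F gives Δ = (-0.0201, -1.8191).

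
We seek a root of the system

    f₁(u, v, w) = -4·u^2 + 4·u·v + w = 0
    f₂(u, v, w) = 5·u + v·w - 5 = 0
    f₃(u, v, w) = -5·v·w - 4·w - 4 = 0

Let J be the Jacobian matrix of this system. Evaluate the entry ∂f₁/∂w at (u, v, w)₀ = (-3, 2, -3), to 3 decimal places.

∂f₁/∂w = 1.
At (-3, 2, -3) this is 1.000.

1.000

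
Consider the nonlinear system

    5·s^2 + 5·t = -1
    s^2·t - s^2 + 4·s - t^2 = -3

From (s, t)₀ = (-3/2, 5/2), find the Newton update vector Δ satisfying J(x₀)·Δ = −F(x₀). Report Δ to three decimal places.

At (-3/2, 5/2): F = (24.750, -5.875).
Jacobian J = [[10·s, 5], [2·s·t - 2·s + 4, s^2 - 2·t]].
At the point, J = [[-15.000, 5.000], [-0.500, -2.750]] (det J = 43.750).
Solving J·Δ = −F gives Δ = (0.884, -2.297).

(0.884, -2.297)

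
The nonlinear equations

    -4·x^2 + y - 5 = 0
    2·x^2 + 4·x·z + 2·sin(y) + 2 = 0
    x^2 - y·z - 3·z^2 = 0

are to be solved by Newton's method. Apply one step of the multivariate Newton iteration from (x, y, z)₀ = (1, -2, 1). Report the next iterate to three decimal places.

(-2.000, -14.998, 2.750)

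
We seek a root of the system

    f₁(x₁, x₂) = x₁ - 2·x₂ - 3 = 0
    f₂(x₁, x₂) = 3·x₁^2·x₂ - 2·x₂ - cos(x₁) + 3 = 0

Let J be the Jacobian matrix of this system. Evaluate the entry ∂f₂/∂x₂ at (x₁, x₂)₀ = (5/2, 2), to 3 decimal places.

16.750

∂f₂/∂x₂ = 3·x₁^2 - 2.
At (5/2, 2) this is 16.750.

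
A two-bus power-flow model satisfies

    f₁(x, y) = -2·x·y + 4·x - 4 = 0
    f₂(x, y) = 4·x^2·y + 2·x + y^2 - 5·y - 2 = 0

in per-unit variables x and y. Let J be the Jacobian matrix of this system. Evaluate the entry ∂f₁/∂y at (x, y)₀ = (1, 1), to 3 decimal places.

∂f₁/∂y = -2·x.
At (1, 1) this is -2.000.

-2.000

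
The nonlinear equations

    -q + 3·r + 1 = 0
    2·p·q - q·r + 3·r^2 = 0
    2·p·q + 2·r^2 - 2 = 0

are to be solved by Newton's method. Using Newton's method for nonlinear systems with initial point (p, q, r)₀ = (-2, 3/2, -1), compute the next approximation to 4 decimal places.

(6.0000, 4.0000, 1.0000)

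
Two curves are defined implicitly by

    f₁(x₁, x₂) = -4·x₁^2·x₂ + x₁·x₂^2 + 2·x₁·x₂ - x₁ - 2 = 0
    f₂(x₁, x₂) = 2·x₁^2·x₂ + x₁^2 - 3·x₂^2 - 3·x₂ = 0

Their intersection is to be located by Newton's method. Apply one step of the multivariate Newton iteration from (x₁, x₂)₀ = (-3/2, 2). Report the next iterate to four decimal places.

At (-3/2, 2): F = (-30.5000, -6.7500).
Jacobian J = [[-8·x₁·x₂ + x₂^2 + 2·x₂ - 1, -4·x₁^2 + 2·x₁·x₂ + 2·x₁], [4·x₁·x₂ + 2·x₁, 2·x₁^2 - 6·x₂ - 3]].
At the point, J = [[31.0000, -18.0000], [-15.0000, -10.5000]] (det J = -595.5000).
Solving J·Δ = −F gives Δ = (0.3338, -1.1196).
Then the next iterate is (x₁, x₂)₁ = (-1.1662, 0.8804).

(-1.1662, 0.8804)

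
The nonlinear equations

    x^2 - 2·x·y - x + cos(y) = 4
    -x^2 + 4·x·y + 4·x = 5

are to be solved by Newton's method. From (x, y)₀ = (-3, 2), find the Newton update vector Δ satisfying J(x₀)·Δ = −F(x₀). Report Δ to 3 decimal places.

(-0.484, -4.892)

At (-3, 2): F = (19.58385, -50.000).
Jacobian J = [[2·x - 2·y - 1, -2·x - sin(y)], [-2·x + 4·y + 4, 4·x]].
At the point, J = [[-11.000, 5.09070], [18.000, -12.000]] (det J = 40.36735).
Solving J·Δ = −F gives Δ = (-0.484, -4.892).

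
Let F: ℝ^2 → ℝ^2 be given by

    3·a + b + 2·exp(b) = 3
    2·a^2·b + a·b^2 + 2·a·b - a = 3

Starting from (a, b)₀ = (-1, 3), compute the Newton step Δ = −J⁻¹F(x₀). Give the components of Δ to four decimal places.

At (-1, 3): F = (37.171074, -11.0000).
Jacobian J = [[3, 2·exp(b) + 1], [4·a·b + b^2 + 2·b - 1, 2·a^2 + 2·a·b + 2·a]].
At the point, J = [[3.0000, 41.171074], [2.0000, -6.0000]] (det J = -100.342148).
Solving J·Δ = −F gives Δ = (2.2907, -1.0698).

(2.2907, -1.0698)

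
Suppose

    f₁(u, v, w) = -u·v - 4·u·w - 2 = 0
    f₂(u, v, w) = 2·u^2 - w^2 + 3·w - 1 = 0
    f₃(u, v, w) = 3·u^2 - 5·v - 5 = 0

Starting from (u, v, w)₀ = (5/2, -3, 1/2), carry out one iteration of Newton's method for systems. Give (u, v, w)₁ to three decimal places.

(1.353, -0.690, -0.142)

At (5/2, -3, 1/2): F = (0.500, 12.750, 28.750).
Jacobian J = [[-v - 4·w, -u, -4·u], [4·u, 0, -2·w + 3], [6·u, -5, 0]].
At the point, J = [[1.000, -2.500, -10.000], [10.000, 0.000, 2.000], [15.000, -5.000, 0.000]] (det J = 435.000).
Solving J·Δ = −F gives Δ = (-1.147, 2.310, -0.642).
Then the next iterate is (u, v, w)₁ = (1.353, -0.690, -0.142).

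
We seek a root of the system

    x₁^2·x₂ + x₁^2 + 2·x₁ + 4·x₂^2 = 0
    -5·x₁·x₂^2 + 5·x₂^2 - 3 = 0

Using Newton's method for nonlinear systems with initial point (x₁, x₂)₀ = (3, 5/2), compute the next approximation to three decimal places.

At (3, 5/2): F = (62.500, -65.500).
Jacobian J = [[2·x₁·x₂ + 2·x₁ + 2, x₁^2 + 8·x₂], [-5·x₂^2, -10·x₁·x₂ + 10·x₂]].
At the point, J = [[23.000, 29.000], [-31.250, -50.000]] (det J = -243.750).
Solving J·Δ = −F gives Δ = (-5.028, 1.832).
Then the next iterate is (x₁, x₂)₁ = (-2.028, 4.332).

(-2.028, 4.332)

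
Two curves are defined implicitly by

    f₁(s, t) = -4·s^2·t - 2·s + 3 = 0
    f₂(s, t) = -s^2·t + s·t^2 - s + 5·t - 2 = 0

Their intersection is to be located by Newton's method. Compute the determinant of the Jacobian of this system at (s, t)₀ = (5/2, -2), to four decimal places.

-102.5000

J = [[-8·s·t - 2, -4·s^2], [-2·s·t + t^2 - 1, -s^2 + 2·s·t + 5]].
At the point, J = [[38.0000, -25.0000], [13.0000, -11.2500]].
det J = -102.5000.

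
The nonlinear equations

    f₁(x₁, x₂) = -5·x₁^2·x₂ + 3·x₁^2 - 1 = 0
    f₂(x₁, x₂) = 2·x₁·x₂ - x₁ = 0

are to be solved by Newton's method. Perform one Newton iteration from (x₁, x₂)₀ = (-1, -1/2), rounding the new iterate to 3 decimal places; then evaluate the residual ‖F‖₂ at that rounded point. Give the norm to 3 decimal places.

At (-1, -1/2): F = (4.500, 2.000).
Jacobian J = [[-10·x₁·x₂ + 6·x₁, -5·x₁^2], [2·x₂ - 1, 2·x₁]].
At the point, J = [[-11.000, -5.000], [-2.000, -2.000]] (det J = 12.000).
Solving J·Δ = −F gives Δ = (-0.083, 1.083).
Then the next iterate is (x₁, x₂)₁ = (-1.083, 0.583).
Re-evaluating at (-1.083, 0.583): F = (-0.90030, -0.17978), so ‖F‖₂ = 0.918.

0.918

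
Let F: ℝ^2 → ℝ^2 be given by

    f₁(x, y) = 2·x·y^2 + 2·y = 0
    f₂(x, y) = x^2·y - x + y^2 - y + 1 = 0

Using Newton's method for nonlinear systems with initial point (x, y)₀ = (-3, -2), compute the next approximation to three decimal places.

(-2.622, -1.039)

At (-3, -2): F = (-28.000, -8.000).
Jacobian J = [[2·y^2, 4·x·y + 2], [2·x·y - 1, x^2 + 2·y - 1]].
At the point, J = [[8.000, 26.000], [11.000, 4.000]] (det J = -254.000).
Solving J·Δ = −F gives Δ = (0.378, 0.961).
Then the next iterate is (x, y)₁ = (-2.622, -1.039).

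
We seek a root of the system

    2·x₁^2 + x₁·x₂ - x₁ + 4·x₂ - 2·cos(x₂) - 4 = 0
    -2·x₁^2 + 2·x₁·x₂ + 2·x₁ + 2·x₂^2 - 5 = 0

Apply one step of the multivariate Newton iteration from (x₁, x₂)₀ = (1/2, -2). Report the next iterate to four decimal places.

(-4.0782, 0.8304)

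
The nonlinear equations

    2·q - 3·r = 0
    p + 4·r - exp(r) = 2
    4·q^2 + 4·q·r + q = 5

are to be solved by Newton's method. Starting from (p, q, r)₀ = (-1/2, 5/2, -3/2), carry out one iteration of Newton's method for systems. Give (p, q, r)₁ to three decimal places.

At (-1/2, 5/2, -3/2): F = (9.500, -8.72313, 7.500).
Jacobian J = [[0, 2, -3], [1, 0, -exp(r) + 4], [0, 8·q + 4·r + 1, 4·q]].
At the point, J = [[0.000, 2.000, -3.000], [1.000, 0.000, 3.77687], [0.000, 15.000, 10.000]] (det J = -65.000).
Solving J·Δ = −F gives Δ = (1.315, -1.808, 1.962).
Then the next iterate is (p, q, r)₁ = (0.815, 0.692, 0.462).

(0.815, 0.692, 0.462)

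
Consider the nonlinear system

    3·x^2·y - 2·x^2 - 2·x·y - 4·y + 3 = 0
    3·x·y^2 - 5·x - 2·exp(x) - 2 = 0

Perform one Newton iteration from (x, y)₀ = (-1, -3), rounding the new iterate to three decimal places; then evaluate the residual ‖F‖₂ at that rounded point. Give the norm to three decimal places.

5.882

At (-1, -3): F = (-2.000, -24.73576).
Jacobian J = [[6·x·y - 4·x - 2·y, 3·x^2 - 2·x - 4], [3·y^2 - 2·exp(x) - 5, 6·x·y]].
At the point, J = [[28.000, 1.000], [21.26424, 18.000]] (det J = 482.73576).
Solving J·Δ = −F gives Δ = (0.023, 1.347).
Then the next iterate is (x, y)₁ = (-0.977, -1.653).
Re-evaluating at (-0.977, -1.653): F = (-0.26053, -5.87657), so ‖F‖₂ = 5.882.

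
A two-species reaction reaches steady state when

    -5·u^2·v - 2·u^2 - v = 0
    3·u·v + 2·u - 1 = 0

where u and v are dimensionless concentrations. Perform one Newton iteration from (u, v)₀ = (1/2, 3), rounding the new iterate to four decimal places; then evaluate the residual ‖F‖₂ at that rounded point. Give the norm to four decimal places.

At (1/2, 3): F = (-7.2500, 4.5000).
Jacobian J = [[-10·u·v - 4·u, -5·u^2 - 1], [3·v + 2, 3·u]].
At the point, J = [[-17.0000, -2.2500], [11.0000, 1.5000]] (det J = -0.7500).
Solving J·Δ = −F gives Δ = (-1.0000, 4.3333).
Then the next iterate is (u, v)₁ = (-0.5000, 7.3333).
Re-evaluating at (-0.5000, 7.3333): F = (-16.999925, -12.999950), so ‖F‖₂ = 21.4008.

21.4008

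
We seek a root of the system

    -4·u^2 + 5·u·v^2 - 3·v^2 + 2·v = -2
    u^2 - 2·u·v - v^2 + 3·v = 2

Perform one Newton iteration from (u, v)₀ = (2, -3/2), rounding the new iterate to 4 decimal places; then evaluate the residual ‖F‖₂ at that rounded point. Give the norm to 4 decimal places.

0.1747

At (2, -3/2): F = (-1.2500, 1.2500).
Jacobian J = [[-8·u + 5·v^2, 10·u·v - 6·v + 2], [2·u - 2·v, -2·u - 2·v + 3]].
At the point, J = [[-4.7500, -19.0000], [7.0000, 2.0000]] (det J = 123.5000).
Solving J·Δ = −F gives Δ = (-0.1721, -0.0228).
Then the next iterate is (u, v)₁ = (1.8279, -1.5228).
Re-evaluating at (1.8279, -1.5228): F = (-0.173465, 0.020951), so ‖F‖₂ = 0.1747.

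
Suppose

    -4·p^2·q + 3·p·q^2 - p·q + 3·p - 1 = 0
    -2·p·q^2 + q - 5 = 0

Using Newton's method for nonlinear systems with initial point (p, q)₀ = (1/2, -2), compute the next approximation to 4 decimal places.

At (1/2, -2): F = (9.5000, -11.0000).
Jacobian J = [[-8·p·q + 3·q^2 - q + 3, -4·p^2 + 6·p·q - p], [-2·q^2, -4·p·q + 1]].
At the point, J = [[25.0000, -7.5000], [-8.0000, 5.0000]] (det J = 65.0000).
Solving J·Δ = −F gives Δ = (0.5385, 3.0615).
Then the next iterate is (p, q)₁ = (1.0385, 1.0615).

(1.0385, 1.0615)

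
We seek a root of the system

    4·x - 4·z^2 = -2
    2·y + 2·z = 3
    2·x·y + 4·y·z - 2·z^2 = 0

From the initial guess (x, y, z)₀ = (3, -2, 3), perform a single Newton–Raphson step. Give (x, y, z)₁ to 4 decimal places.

At (3, -2, 3): F = (-22.0000, -1.0000, -54.0000).
Jacobian J = [[4, 0, -8·z], [0, 2, 2], [2·y, 2·x + 4·z, 4·y - 4·z]].
At the point, J = [[4.0000, 0.0000, -24.0000], [0.0000, 2.0000, 2.0000], [-4.0000, 18.0000, -20.0000]] (det J = -496.0000).
Solving J·Δ = −F gives Δ = (-0.9839, 1.5806, -1.0806).
Then the next iterate is (x, y, z)₁ = (2.0161, -0.4194, 1.9194).

(2.0161, -0.4194, 1.9194)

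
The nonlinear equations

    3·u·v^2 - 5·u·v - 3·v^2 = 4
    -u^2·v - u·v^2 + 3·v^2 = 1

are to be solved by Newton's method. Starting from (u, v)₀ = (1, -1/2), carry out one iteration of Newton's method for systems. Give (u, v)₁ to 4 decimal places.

At (1, -1/2): F = (-1.5000, 0.0000).
Jacobian J = [[3·v^2 - 5·v, 6·u·v - 5·u - 6·v], [-2·u·v - v^2, -u^2 - 2·u·v + 6·v]].
At the point, J = [[3.2500, -5.0000], [0.7500, -3.0000]] (det J = -6.0000).
Solving J·Δ = −F gives Δ = (0.7500, 0.1875).
Then the next iterate is (u, v)₁ = (1.7500, -0.3125).

(1.7500, -0.3125)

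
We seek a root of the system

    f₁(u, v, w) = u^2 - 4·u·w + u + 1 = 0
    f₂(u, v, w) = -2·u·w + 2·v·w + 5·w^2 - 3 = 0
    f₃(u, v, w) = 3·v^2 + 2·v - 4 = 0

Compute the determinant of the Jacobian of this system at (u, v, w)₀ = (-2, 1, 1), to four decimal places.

768.0000

J = [[2·u - 4·w + 1, 0, -4·u], [-2·w, 2·w, -2·u + 2·v + 10·w], [0, 6·v + 2, 0]].
At the point, J = [[-7.0000, 0.0000, 8.0000], [-2.0000, 2.0000, 16.0000], [0.0000, 8.0000, 0.0000]].
det J = 768.0000.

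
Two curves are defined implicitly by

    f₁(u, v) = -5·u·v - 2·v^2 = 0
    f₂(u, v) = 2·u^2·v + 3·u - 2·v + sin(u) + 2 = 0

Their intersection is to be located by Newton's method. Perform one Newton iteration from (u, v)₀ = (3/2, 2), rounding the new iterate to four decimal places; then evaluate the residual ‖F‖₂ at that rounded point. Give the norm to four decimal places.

At (3/2, 2): F = (-23.0000, 12.497495).
Jacobian J = [[-5·v, -5·u - 4·v], [4·u·v + cos(u) + 3, 2·u^2 - 2]].
At the point, J = [[-10.0000, -15.5000], [15.070737, 2.5000]] (det J = 208.596427).
Solving J·Δ = −F gives Δ = (-0.6530, -1.0626).
Then the next iterate is (u, v)₁ = (0.8470, 0.9374).
Re-evaluating at (0.8470, 0.9374): F = (-5.727327, 4.760495), so ‖F‖₂ = 7.4475.

7.4475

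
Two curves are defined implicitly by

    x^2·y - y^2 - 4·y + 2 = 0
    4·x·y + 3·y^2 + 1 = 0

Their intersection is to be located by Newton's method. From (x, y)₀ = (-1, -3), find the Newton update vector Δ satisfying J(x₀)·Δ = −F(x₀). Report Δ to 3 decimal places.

(-1.708, 2.750)

At (-1, -3): F = (2.000, 40.000).
Jacobian J = [[2·x·y, x^2 - 2·y - 4], [4·y, 4·x + 6·y]].
At the point, J = [[6.000, 3.000], [-12.000, -22.000]] (det J = -96.000).
Solving J·Δ = −F gives Δ = (-1.708, 2.750).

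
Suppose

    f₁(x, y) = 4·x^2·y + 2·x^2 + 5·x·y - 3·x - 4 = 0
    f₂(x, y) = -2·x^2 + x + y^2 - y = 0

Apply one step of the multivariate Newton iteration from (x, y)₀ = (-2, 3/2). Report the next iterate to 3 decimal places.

(-1.142, 2.265)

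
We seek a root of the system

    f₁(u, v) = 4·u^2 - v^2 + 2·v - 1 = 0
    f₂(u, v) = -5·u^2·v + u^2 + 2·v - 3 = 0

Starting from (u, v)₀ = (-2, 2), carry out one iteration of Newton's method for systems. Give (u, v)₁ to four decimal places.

(-1.0556, 1.9444)

At (-2, 2): F = (15.0000, -35.0000).
Jacobian J = [[8·u, -2·v + 2], [-10·u·v + 2·u, -5·u^2 + 2]].
At the point, J = [[-16.0000, -2.0000], [36.0000, -18.0000]] (det J = 360.0000).
Solving J·Δ = −F gives Δ = (0.9444, -0.0556).
Then the next iterate is (u, v)₁ = (-1.0556, 1.9444).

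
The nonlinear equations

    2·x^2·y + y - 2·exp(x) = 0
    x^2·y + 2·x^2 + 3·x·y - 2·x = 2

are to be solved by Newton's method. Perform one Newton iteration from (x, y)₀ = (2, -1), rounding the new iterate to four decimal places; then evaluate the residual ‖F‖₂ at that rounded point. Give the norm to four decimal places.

8.5441

At (2, -1): F = (-23.778112, -8.0000).
Jacobian J = [[4·x·y - 2·exp(x), 2·x^2 + 1], [2·x·y + 4·x + 3·y - 2, x^2 + 3·x]].
At the point, J = [[-22.778112, 9.0000], [-1.0000, 10.0000]] (det J = -218.781122).
Solving J·Δ = −F gives Δ = (-0.7577, 0.7242).
Then the next iterate is (x, y)₁ = (1.2423, -0.2758).
Re-evaluating at (1.2423, -0.2758): F = (-8.054230, -2.851505), so ‖F‖₂ = 8.5441.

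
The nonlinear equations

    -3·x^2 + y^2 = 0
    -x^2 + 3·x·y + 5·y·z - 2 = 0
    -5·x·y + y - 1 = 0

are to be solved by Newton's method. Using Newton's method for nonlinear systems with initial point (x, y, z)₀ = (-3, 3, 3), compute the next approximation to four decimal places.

(-1.4921, 1.4762, 1.6349)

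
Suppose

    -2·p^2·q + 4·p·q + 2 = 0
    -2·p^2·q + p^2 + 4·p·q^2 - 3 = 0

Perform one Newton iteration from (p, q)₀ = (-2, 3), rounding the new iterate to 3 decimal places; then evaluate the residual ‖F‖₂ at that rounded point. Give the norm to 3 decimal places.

30.879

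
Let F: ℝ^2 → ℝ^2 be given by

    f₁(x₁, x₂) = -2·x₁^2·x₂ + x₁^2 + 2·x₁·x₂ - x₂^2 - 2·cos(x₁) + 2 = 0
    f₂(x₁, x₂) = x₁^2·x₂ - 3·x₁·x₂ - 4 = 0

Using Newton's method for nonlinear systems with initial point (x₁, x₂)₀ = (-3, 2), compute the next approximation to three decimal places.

(-1.288, 1.935)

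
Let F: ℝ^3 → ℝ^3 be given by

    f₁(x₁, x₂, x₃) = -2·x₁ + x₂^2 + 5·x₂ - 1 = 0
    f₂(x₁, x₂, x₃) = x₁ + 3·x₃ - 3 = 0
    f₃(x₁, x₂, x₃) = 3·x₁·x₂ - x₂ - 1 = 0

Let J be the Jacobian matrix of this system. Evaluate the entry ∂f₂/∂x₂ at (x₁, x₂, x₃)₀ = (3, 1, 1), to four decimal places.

0.0000

∂f₂/∂x₂ = 0.
At (3, 1, 1) this is 0.0000.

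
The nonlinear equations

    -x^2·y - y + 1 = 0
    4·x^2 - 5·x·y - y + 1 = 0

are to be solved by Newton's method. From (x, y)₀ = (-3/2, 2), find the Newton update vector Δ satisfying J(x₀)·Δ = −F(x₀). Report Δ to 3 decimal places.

(1.200, 0.523)

At (-3/2, 2): F = (-5.500, 23.000).
Jacobian J = [[-2·x·y, -x^2 - 1], [8·x - 5·y, -5·x - 1]].
At the point, J = [[6.000, -3.250], [-22.000, 6.500]] (det J = -32.500).
Solving J·Δ = −F gives Δ = (1.200, 0.523).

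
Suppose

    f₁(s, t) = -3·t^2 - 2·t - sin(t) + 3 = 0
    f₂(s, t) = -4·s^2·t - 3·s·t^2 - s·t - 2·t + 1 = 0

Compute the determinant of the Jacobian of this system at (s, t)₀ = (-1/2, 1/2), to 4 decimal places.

J = [[0, -6·t - cos(t) - 2], [-8·s·t - 3·t^2 - t, -4·s^2 - 6·s·t - s - 2]].
At the point, J = [[0.0000, -5.877583], [0.7500, -1.0000]].
det J = 4.4082.

4.4082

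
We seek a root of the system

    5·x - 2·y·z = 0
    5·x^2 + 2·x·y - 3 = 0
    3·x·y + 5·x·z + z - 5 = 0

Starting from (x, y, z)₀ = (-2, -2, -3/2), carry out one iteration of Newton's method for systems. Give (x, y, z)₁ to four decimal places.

(-3.6019, 13.8611, -7.3935)

At (-2, -2, -3/2): F = (-16.0000, 25.0000, 20.5000).
Jacobian J = [[5, -2·z, -2·y], [10·x + 2·y, 2·x, 0], [3·y + 5·z, 3·x, 5·x + 1]].
At the point, J = [[5.0000, 3.0000, 4.0000], [-24.0000, -4.0000, 0.0000], [-13.5000, -6.0000, -9.0000]] (det J = -108.0000).
Solving J·Δ = −F gives Δ = (-1.6019, 15.8611, -5.8935).
Then the next iterate is (x, y, z)₁ = (-3.6019, 13.8611, -7.3935).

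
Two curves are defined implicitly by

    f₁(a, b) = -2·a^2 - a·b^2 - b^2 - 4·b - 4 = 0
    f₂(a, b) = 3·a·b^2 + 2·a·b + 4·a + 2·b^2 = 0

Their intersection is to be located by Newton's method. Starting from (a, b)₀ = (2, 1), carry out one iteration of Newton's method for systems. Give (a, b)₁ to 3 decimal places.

(0.000, 0.900)

At (2, 1): F = (-19.000, 20.000).
Jacobian J = [[-4·a - b^2, -2·a·b - 2·b - 4], [3·b^2 + 2·b + 4, 6·a·b + 2·a + 4·b]].
At the point, J = [[-9.000, -10.000], [9.000, 20.000]] (det J = -90.000).
Solving J·Δ = −F gives Δ = (-2.000, -0.100).
Then the next iterate is (a, b)₁ = (0.000, 0.900).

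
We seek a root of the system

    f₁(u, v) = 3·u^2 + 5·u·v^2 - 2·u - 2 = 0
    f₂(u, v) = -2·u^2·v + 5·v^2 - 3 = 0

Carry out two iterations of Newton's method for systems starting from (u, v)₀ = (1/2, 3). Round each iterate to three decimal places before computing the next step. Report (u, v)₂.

At (1/2, 3): F = (20.250, 40.500).
Jacobian J = [[6·u + 5·v^2 - 2, 10·u·v], [-4·u·v, -2·u^2 + 10·v]].
At the point, J = [[46.000, 15.000], [-6.000, 29.500]] (det J = 1447.000).
Solving J·Δ = −F gives Δ = (0.007, -1.371).
Then the next iterate is (u, v)₁ = (0.507, 1.629).
Round to (0.507, 1.629) and repeat: F = (4.48413, 9.43074), J = [[14.31020, 8.25903], [-3.30361, 15.77590]].
Δ = (0.028, -0.592), so (u, v)₂ = (0.535, 1.037).

(0.535, 1.037)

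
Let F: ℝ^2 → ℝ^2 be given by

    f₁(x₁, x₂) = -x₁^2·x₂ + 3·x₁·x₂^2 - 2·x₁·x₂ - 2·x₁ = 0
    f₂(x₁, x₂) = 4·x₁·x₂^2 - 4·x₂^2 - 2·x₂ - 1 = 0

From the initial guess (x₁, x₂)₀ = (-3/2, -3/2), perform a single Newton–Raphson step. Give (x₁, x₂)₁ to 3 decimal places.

(0.141, -1.295)

At (-3/2, -3/2): F = (-8.250, -20.500).
Jacobian J = [[-2·x₁·x₂ + 3·x₂^2 - 2·x₂ - 2, -x₁^2 + 6·x₁·x₂ - 2·x₁], [4·x₂^2, 8·x₁·x₂ - 8·x₂ - 2]].
At the point, J = [[3.250, 14.250], [9.000, 28.000]] (det J = -37.250).
Solving J·Δ = −F gives Δ = (1.641, 0.205).
Then the next iterate is (x₁, x₂)₁ = (0.141, -1.295).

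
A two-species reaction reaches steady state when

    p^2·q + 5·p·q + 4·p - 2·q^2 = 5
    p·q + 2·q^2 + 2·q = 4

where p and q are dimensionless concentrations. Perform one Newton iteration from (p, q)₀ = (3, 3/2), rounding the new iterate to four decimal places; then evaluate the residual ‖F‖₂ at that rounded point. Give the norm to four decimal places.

At (3, 3/2): F = (38.5000, 8.0000).
Jacobian J = [[2·p·q + 5·q + 4, p^2 + 5·p - 4·q], [q, p + 4·q + 2]].
At the point, J = [[20.5000, 18.0000], [1.5000, 11.0000]] (det J = 198.5000).
Solving J·Δ = −F gives Δ = (-1.4081, -0.5353).
Then the next iterate is (p, q)₁ = (1.5919, 0.9647).
Re-evaluating at (1.5919, 0.9647): F = (9.629528, 1.326398), so ‖F‖₂ = 9.7204.

9.7204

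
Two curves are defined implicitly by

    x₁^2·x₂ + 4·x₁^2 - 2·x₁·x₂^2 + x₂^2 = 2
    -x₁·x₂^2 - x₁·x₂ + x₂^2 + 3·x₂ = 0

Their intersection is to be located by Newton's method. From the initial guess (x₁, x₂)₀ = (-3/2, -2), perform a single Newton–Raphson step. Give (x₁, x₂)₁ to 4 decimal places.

(0.2778, -2.4646)

At (-3/2, -2): F = (18.5000, 1.0000).
Jacobian J = [[2·x₁·x₂ + 8·x₁ - 2·x₂^2, x₁^2 - 4·x₁·x₂ + 2·x₂], [-x₂^2 - x₂, -2·x₁·x₂ - x₁ + 2·x₂ + 3]].
At the point, J = [[-14.0000, -13.7500], [-2.0000, -5.5000]] (det J = 49.5000).
Solving J·Δ = −F gives Δ = (1.7778, -0.4646).
Then the next iterate is (x₁, x₂)₁ = (0.2778, -2.4646).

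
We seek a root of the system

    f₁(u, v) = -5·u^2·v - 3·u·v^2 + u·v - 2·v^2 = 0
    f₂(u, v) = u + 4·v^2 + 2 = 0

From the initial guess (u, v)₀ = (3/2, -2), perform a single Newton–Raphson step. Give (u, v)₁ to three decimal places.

At (3/2, -2): F = (-6.500, 19.500).
Jacobian J = [[-10·u·v - 3·v^2 + v, -5·u^2 - 6·u·v + u - 4·v], [1, 8·v]].
At the point, J = [[16.000, 16.250], [1.000, -16.000]] (det J = -272.250).
Solving J·Δ = −F gives Δ = (-0.782, 1.170).
Then the next iterate is (u, v)₁ = (0.718, -0.830).

(0.718, -0.830)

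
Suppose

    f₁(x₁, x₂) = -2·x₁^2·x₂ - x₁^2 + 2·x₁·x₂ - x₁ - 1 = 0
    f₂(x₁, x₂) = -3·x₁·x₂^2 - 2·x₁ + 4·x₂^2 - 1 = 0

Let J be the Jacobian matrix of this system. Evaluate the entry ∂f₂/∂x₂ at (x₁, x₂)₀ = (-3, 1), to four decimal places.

26.0000

∂f₂/∂x₂ = -6·x₁·x₂ + 8·x₂.
At (-3, 1) this is 26.0000.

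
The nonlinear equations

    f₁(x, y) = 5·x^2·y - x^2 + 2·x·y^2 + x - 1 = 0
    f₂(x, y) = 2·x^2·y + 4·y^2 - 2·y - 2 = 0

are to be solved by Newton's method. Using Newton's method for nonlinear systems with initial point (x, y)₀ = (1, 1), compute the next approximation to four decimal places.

At (1, 1): F = (6.0000, 2.0000).
Jacobian J = [[10·x·y - 2·x + 2·y^2 + 1, 5·x^2 + 4·x·y], [4·x·y, 2·x^2 + 8·y - 2]].
At the point, J = [[11.0000, 9.0000], [4.0000, 8.0000]] (det J = 52.0000).
Solving J·Δ = −F gives Δ = (-0.5769, 0.0385).
Then the next iterate is (x, y)₁ = (0.4231, 1.0385).

(0.4231, 1.0385)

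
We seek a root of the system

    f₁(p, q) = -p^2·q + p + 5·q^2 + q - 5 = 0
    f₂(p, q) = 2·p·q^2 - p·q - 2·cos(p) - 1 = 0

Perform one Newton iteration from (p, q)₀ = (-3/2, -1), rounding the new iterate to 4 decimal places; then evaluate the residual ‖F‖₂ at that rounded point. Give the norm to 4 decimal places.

792.8529

At (-3/2, -1): F = (-0.2500, -5.641474).
Jacobian J = [[-2·p·q + 1, -p^2 + 10·q + 1], [2·q^2 - q + 2·sin(p), 4·p·q - p]].
At the point, J = [[-2.0000, -11.2500], [1.005010, 7.5000]] (det J = -3.693637).
Solving J·Δ = −F gives Δ = (-17.6903, 3.1227).
Then the next iterate is (p, q)₁ = (-19.1903, 2.1227).
Re-evaluating at (-19.1903, 2.1227): F = (-781.259988, -135.087192), so ‖F‖₂ = 792.8529.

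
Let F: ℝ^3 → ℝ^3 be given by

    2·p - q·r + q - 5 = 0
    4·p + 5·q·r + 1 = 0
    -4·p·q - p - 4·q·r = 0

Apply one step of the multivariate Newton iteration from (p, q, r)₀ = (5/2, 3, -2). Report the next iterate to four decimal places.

(0.9451, 2.1538, -0.8828)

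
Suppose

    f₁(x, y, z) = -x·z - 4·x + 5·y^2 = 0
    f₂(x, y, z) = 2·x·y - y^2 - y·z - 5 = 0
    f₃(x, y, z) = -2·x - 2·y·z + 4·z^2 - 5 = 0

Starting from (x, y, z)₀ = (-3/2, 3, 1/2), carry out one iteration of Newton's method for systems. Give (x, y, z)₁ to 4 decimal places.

(-0.7979, 1.4774, -1.4408)

At (-3/2, 3, 1/2): F = (51.7500, -24.5000, -4.0000).
Jacobian J = [[-z - 4, 10·y, -x], [2·y, 2·x - 2·y - z, -y], [-2, -2·z, -2·y + 8·z]].
At the point, J = [[-4.5000, 30.0000, 1.5000], [6.0000, -9.5000, -3.0000], [-2.0000, -1.0000, -2.0000]] (det J = 430.5000).
Solving J·Δ = −F gives Δ = (0.7021, -1.5226, -1.9408).
Then the next iterate is (x, y, z)₁ = (-0.7979, 1.4774, -1.4408).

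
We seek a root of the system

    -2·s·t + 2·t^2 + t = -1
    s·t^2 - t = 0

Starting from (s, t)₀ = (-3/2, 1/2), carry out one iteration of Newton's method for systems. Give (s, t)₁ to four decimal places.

At (-3/2, 1/2): F = (3.5000, -0.8750).
Jacobian J = [[-2·t, -2·s + 4·t + 1], [t^2, 2·s·t - 1]].
At the point, J = [[-1.0000, 6.0000], [0.2500, -2.5000]] (det J = 1.0000).
Solving J·Δ = −F gives Δ = (3.5000, 0.0000).
Then the next iterate is (s, t)₁ = (2.0000, 0.5000).

(2.0000, 0.5000)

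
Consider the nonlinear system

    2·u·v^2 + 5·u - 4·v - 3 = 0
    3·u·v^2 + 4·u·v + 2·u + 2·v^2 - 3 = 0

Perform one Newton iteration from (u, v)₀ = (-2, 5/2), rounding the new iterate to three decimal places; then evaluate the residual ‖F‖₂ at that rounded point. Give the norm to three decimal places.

At (-2, 5/2): F = (-48.000, -52.000).
Jacobian J = [[2·v^2 + 5, 4·u·v - 4], [3·v^2 + 4·v + 2, 6·u·v + 4·u + 4·v]].
At the point, J = [[17.500, -24.000], [30.750, -28.000]] (det J = 248.000).
Solving J·Δ = −F gives Δ = (-0.387, -2.282).
Then the next iterate is (u, v)₁ = (-2.387, 0.218).
Re-evaluating at (-2.387, 0.218): F = (-16.03388, -10.10074), so ‖F‖₂ = 18.950.

18.950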